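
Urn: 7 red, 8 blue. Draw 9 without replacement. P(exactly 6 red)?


Hypergeometric: C(7,6)×C(8,3)/C(15,9)
= 7×56/5005 = 56/715

P(X=6) = 56/715 ≈ 7.83%


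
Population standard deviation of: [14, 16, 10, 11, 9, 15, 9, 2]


Mean = 86/8 = 43/4
  (14-43/4)²=169/16
  (16-43/4)²=441/16
  (10-43/4)²=9/16
  (11-43/4)²=1/16
  (9-43/4)²=49/16
  (15-43/4)²=289/16
  (9-43/4)²=49/16
  (2-43/4)²=1225/16
Σ(x-μ)² = 279/2
σ² = (279/2)/8 = 279/16

σ = √(279/16) ≈ 4.1758


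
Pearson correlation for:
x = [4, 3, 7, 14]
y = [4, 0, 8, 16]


n=4, Σx=28, Σy=28, Σxy=296, Σx²=270, Σy²=336
r = (4×296 - 28×28)/√((4×270 - 28²)(4×336 - 28²))
= 400/√(296×560) = 400/√165760 ≈ 400/407.1363 ≈ 0.9825

r ≈ 0.9825


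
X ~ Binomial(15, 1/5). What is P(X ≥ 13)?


P(X ≥ 13) = Σ P(X=i) for i=13..15
P(X=13) = 336/6103515625
P(X=14) = 12/6103515625
P(X=15) = 1/30517578125
Sum = 1741/30517578125

P(X ≥ 13) = 1741/30517578125 ≈ 0.00%


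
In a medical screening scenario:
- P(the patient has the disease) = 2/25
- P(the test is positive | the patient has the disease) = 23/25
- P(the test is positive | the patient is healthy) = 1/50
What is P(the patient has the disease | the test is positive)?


Using Bayes' theorem:
P(A|B) = P(B|A)·P(A) / P(B)

P(the test is positive) = 23/25 × 2/25 + 1/50 × 23/25
= 46/625 + 23/1250 = 23/250

P(the patient has the disease|the test is positive) = (46/625) / (23/250) = 4/5

P(the patient has the disease|the test is positive) = 4/5 ≈ 80.00%


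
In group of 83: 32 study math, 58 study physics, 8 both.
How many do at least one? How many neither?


|A∪B| = 32+58-8 = 82
Neither = 83-82 = 1

At least one: 82; Neither: 1


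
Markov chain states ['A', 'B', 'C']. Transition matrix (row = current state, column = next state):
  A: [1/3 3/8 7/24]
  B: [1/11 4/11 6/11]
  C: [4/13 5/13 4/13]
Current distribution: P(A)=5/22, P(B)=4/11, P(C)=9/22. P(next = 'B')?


P(next=B) = Σᵢ P(now=i)×P(i→B)
= 5/22×3/8 + 4/11×4/11 + 9/22×5/13
= 15/176 + 16/121 + 45/286 = 9433/25168

P = 9433/25168 ≈ 0.3748


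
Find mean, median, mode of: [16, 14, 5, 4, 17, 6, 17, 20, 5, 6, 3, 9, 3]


Sorted: [3, 3, 4, 5, 5, 6, 6, 9, 14, 16, 17, 17, 20]
Mean = 125/13
Median = 6
Freq: {16: 1, 14: 1, 5: 2, 4: 1, 17: 2, 6: 2, 20: 1, 3: 2, 9: 1}
Mode: [3, 5, 6, 17]

Mean=125/13, Median=6, Mode=[3, 5, 6, 17]


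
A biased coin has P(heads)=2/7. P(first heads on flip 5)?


Geometric: P(X=5) = (1-p)^(k-1)×p = (5/7)^4×2/7 = 1250/16807

P(X=5) = 1250/16807 ≈ 7.44%


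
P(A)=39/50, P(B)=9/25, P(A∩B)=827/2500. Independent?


P(A)×P(B) = 351/1250
P(A∩B) = 827/2500
Not equal → NOT independent

No, not independent


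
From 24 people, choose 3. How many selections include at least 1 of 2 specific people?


Complement: C(24,3) - C(22,3) = 2024 - 1540 = 484

484


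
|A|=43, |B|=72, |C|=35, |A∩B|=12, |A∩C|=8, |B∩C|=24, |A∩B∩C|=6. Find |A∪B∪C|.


|A∪B∪C| = 43+72+35-12-8-24+6 = 112

|A∪B∪C| = 112


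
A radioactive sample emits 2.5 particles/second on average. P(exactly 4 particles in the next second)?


Poisson(λ=2.5): P(X=4) = e^(-λ)×λ^k/k!
= e^(-2.5) × 2.5^4 / 4!
≈ 0.08208499862 × 39.0625 / 24 ≈ 0.133602

P(X=4) ≈ 0.133602 ≈ 13.36%


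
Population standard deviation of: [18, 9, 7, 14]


Mean = 48/4 = 12
  (18-12)²=36
  (9-12)²=9
  (7-12)²=25
  (14-12)²=4
Σ(x-μ)² = 74
σ² = 74/4 = 37/2

σ = √(37/2) ≈ 4.3012


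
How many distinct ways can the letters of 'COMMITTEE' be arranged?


Letters: 9, freq: {'C': 1, 'O': 1, 'M': 2, 'I': 1, 'T': 2, 'E': 2}
9!/(1!×1!×2!×1!×2!×2!) = 362880/8 = 45360

45360


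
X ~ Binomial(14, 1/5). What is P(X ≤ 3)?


P(X ≤ 3) = Σ P(X=i) for i=0..3
P(X=0) = 268435456/6103515625
P(X=1) = 939524096/6103515625
P(X=2) = 1526726656/6103515625
P(X=3) = 1526726656/6103515625
Sum = 4261412864/6103515625

P(X ≤ 3) = 4261412864/6103515625 ≈ 69.82%


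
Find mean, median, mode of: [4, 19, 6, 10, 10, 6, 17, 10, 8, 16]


Sorted: [4, 6, 6, 8, 10, 10, 10, 16, 17, 19]
Mean = 106/10 = 53/5
Median = 10
Freq: {4: 1, 19: 1, 6: 2, 10: 3, 17: 1, 8: 1, 16: 1}
Mode: [10]

Mean=53/5, Median=10, Mode=10


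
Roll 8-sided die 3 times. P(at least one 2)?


P(no 2)^3 = (7/8)^3 = 343/512
P(≥1) = 1 - 343/512 = 169/512

P = 169/512 ≈ 33.01%


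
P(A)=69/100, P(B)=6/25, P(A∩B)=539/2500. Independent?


P(A)×P(B) = 207/1250
P(A∩B) = 539/2500
Not equal → NOT independent

No, not independent


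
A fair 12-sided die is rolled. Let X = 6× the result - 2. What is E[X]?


E[die] = (1+12)/2 = 13/2
E[X] = 6×13/2 - 2 = 37

E[X] = 37


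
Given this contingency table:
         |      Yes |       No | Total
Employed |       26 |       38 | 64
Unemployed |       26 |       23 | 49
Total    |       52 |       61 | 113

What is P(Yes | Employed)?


P(Yes | Employed) = 26/(26+38) = 26/64 = 13/32

P(Yes|Employed) = 13/32 ≈ 40.62%


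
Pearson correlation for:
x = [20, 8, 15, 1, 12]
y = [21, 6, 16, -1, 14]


n=5, Σx=56, Σy=56, Σxy=875, Σx²=834, Σy²=930
r = (5×875 - 56×56)/√((5×834 - 56²)(5×930 - 56²))
= 1239/√(1034×1514) = 1239/√1565476 ≈ 1239/1251.1898 ≈ 0.9903

r ≈ 0.9903


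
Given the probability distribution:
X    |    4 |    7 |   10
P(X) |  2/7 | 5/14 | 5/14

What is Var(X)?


E[X] = 101/14
E[X²] = 809/14
Var(X) = E[X²] - (E[X])² = 809/14 - 10201/196 = 1125/196

Var(X) = 1125/196 ≈ 5.7398


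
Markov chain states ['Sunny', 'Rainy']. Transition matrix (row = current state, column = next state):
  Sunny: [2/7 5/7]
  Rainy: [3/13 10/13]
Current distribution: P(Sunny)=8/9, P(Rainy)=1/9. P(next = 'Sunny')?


P(next=Sunny) = Σᵢ P(now=i)×P(i→Sunny)
= 8/9×2/7 + 1/9×3/13
= 16/63 + 1/39 = 229/819

P = 229/819 ≈ 0.2796


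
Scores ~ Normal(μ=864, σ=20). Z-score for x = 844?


z = (x - μ)/σ = (844 - 864)/20 = -1.0

z = -1.0


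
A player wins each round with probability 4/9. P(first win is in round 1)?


Geometric: P(X=1) = (1-p)^(k-1)×p = (5/9)^0×4/9 = 4/9

P(X=1) = 4/9 ≈ 44.44%


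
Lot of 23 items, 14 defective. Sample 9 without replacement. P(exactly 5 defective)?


Hypergeometric: C(14,5)×C(9,4)/C(23,9)
= 2002×126/817190 = 11466/37145

P(X=5) = 11466/37145 ≈ 30.87%


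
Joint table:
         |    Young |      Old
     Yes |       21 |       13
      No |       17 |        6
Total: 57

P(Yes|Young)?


P(Yes|Young) = 21/(21+17) = 21/38

P = 21/38 ≈ 55.26%


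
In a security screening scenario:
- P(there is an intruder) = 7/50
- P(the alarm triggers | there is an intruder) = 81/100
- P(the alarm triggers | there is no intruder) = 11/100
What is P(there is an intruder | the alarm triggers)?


Using Bayes' theorem:
P(A|B) = P(B|A)·P(A) / P(B)

P(the alarm triggers) = 81/100 × 7/50 + 11/100 × 43/50
= 567/5000 + 473/5000 = 26/125

P(there is an intruder|the alarm triggers) = (567/5000) / (26/125) = 567/1040

P(there is an intruder|the alarm triggers) = 567/1040 ≈ 54.52%


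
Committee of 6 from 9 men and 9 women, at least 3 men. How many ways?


Count by #men:
  3M,3W: C(9,3)×C(9,3)=7056
  4M,2W: C(9,4)×C(9,2)=4536
  5M,1W: C(9,5)×C(9,1)=1134
  6M,0W: C(9,6)×C(9,0)=84
Total = 12810

12810


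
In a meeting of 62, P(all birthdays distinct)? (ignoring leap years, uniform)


P(all different) = Π(365-i)/365 for i=0..61
= (365/365)×(364/365)×...×(304/365)
= 0.004090

P ≈ 0.0041 ≈ 0.41%


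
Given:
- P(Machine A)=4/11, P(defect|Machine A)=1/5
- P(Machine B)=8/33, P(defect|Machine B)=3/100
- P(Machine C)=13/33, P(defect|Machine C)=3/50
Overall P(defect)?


P(B) = Σ P(B|Aᵢ)×P(Aᵢ)
  1/5×4/11 = 4/55
  3/100×8/33 = 2/275
  3/50×13/33 = 13/550
Sum = 57/550

P(defect) = 57/550 ≈ 10.36%


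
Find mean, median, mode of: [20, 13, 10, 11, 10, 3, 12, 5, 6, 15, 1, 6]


Sorted: [1, 3, 5, 6, 6, 10, 10, 11, 12, 13, 15, 20]
Mean = 112/12 = 28/3
Median = 10
Freq: {20: 1, 13: 1, 10: 2, 11: 1, 3: 1, 12: 1, 5: 1, 6: 2, 15: 1, 1: 1}
Mode: [6, 10]

Mean=28/3, Median=10, Mode=[6, 10]


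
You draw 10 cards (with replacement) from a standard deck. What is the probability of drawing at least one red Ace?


P(not a red Ace) = 50/52 = 25/26
P(none in 10 draws) = (25/26)^10 = 95367431640625/141167095653376
P(≥1 red Ace) = 1 - 95367431640625/141167095653376 = 45799664012751/141167095653376

P = 45799664012751/141167095653376 ≈ 32.44%


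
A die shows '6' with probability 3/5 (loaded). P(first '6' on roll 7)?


Geometric: P(X=7) = (1-p)^(k-1)×p = (2/5)^6×3/5 = 192/78125

P(X=7) = 192/78125 ≈ 0.25%


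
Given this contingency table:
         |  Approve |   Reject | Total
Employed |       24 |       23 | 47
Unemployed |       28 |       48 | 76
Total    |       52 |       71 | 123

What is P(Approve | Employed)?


P(Approve | Employed) = 24/(24+23) = 24/47

P(Approve|Employed) = 24/47 ≈ 51.06%


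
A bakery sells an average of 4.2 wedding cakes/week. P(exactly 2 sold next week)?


Poisson(λ=4.2): P(X=2) = e^(-λ)×λ^k/k!
= e^(-4.2) × 4.2^2 / 2!
≈ 0.01499557682 × 17.64 / 2 ≈ 0.132261

P(X=2) ≈ 0.132261 ≈ 13.23%


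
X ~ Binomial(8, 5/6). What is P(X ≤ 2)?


P(X ≤ 2) = Σ P(X=i) for i=0..2
P(X=0) = 1/1679616
P(X=1) = 5/209952
P(X=2) = 175/419904
Sum = 247/559872

P(X ≤ 2) = 247/559872 ≈ 0.04%


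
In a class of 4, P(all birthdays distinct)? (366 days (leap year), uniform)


P(all different) = Π(366-i)/366 for i=0..3
= (366/366)×(365/366)×...×(363/366)
= 0.983689

P ≈ 0.9837 ≈ 98.37%


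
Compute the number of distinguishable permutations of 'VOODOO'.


Letters: 6, freq: {'V': 1, 'O': 4, 'D': 1}
6!/(1!×4!×1!) = 720/24 = 30

30


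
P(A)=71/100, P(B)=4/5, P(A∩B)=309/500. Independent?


P(A)×P(B) = 71/125
P(A∩B) = 309/500
Not equal → NOT independent

No, not independent


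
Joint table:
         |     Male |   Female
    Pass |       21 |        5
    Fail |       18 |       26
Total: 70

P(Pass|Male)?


P(Pass|Male) = 21/(21+18) = 21/39 = 7/13

P = 7/13 ≈ 53.85%


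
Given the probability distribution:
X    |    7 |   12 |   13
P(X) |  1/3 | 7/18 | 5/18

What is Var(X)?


E[X] = 191/18
E[X²] = 2147/18
Var(X) = E[X²] - (E[X])² = 2147/18 - 36481/324 = 2165/324

Var(X) = 2165/324 ≈ 6.6821


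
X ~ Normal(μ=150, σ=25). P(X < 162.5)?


z = (162.5-150)/25 = 0.5
P(Z < 0.5) = 0.6915

P(X < 162.5) ≈ 0.6915


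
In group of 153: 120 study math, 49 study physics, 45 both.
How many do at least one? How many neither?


|A∪B| = 120+49-45 = 124
Neither = 153-124 = 29

At least one: 124; Neither: 29


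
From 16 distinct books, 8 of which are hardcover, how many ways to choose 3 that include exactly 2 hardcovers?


Choose 2 of the 8 hardcovers and 1 of the other 8 books:
C(8,2)×C(8,1) = 28×8 = 224

224


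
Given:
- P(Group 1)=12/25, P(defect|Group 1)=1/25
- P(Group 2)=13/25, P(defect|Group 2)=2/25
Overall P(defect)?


P(B) = Σ P(B|Aᵢ)×P(Aᵢ)
  1/25×12/25 = 12/625
  2/25×13/25 = 26/625
Sum = 38/625

P(defect) = 38/625 ≈ 6.08%


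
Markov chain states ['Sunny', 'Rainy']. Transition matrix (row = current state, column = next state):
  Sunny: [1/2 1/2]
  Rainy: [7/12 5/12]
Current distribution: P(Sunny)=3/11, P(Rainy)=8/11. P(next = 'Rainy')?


P(next=Rainy) = Σᵢ P(now=i)×P(i→Rainy)
= 3/11×1/2 + 8/11×5/12
= 3/22 + 10/33 = 29/66

P = 29/66 ≈ 0.4394


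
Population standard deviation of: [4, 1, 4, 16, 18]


Mean = 43/5
  (4-43/5)²=529/25
  (1-43/5)²=1444/25
  (4-43/5)²=529/25
  (16-43/5)²=1369/25
  (18-43/5)²=2209/25
Σ(x-μ)² = 1216/5
σ² = (1216/5)/5 = 1216/25

σ = √(1216/25) ≈ 6.9742


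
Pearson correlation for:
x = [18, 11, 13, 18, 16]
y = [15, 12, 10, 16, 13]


n=5, Σx=76, Σy=66, Σxy=1028, Σx²=1194, Σy²=894
r = (5×1028 - 76×66)/√((5×1194 - 76²)(5×894 - 66²))
= 124/√(194×114) = 124/√22116 ≈ 124/148.7145 ≈ 0.8338

r ≈ 0.8338


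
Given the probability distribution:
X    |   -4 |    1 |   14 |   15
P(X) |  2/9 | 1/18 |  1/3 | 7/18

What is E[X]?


E[X] = Σ x·P(X=x)
= (-4)×(2/9) + (1)×(1/18) + (14)×(1/3) + (15)×(7/18)
= 29/3

E[X] = 29/3


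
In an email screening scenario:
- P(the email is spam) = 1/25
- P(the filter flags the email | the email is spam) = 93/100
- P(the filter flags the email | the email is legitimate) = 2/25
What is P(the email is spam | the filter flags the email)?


Using Bayes' theorem:
P(A|B) = P(B|A)·P(A) / P(B)

P(the filter flags the email) = 93/100 × 1/25 + 2/25 × 24/25
= 93/2500 + 48/625 = 57/500

P(the email is spam|the filter flags the email) = (93/2500) / (57/500) = 31/95

P(the email is spam|the filter flags the email) = 31/95 ≈ 32.63%


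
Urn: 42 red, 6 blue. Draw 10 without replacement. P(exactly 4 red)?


Hypergeometric: C(42,4)×C(6,6)/C(48,10)
= 111930×1/6540715896 = 35/2045252

P(X=4) = 35/2045252 ≈ 0.00%


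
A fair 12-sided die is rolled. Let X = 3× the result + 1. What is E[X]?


E[die] = (1+12)/2 = 13/2
E[X] = 3×13/2 + 1 = 41/2

E[X] = 41/2


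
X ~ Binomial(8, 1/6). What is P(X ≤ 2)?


P(X ≤ 2) = Σ P(X=i) for i=0..2
P(X=0) = 390625/1679616
P(X=1) = 78125/209952
P(X=2) = 109375/419904
Sum = 484375/559872

P(X ≤ 2) = 484375/559872 ≈ 86.52%


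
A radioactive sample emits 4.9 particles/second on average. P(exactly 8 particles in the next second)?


Poisson(λ=4.9): P(X=8) = e^(-λ)×λ^k/k!
= e^(-4.9) × 4.9^8 / 8!
≈ 0.007446583071 × 332329.305696 / 40320 ≈ 0.061377

P(X=8) ≈ 0.061377 ≈ 6.14%


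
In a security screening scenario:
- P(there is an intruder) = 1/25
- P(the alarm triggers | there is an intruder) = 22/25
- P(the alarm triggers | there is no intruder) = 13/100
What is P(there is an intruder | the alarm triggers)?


Using Bayes' theorem:
P(A|B) = P(B|A)·P(A) / P(B)

P(the alarm triggers) = 22/25 × 1/25 + 13/100 × 24/25
= 22/625 + 78/625 = 4/25

P(there is an intruder|the alarm triggers) = (22/625) / (4/25) = 11/50

P(there is an intruder|the alarm triggers) = 11/50 ≈ 22.00%


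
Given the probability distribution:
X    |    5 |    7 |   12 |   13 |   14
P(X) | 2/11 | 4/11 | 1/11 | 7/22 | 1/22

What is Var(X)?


E[X] = 205/22
E[X²] = 2159/22
Var(X) = E[X²] - (E[X])² = 2159/22 - 42025/484 = 5473/484

Var(X) = 5473/484 ≈ 11.3079


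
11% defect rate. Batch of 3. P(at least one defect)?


P(all good) = (89/100)^3 = 704969/1000000
P(≥1 defect) = 295031/1000000

P = 295031/1000000 ≈ 29.50%


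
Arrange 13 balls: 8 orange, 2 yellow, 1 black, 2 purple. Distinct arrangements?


13!/(8!×2!×1!×2!) = 38610

38610


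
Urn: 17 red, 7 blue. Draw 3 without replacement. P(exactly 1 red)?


Hypergeometric: C(17,1)×C(7,2)/C(24,3)
= 17×21/2024 = 357/2024

P(X=1) = 357/2024 ≈ 17.64%


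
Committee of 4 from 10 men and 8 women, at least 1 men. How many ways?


Count by #men:
  1M,3W: C(10,1)×C(8,3)=560
  2M,2W: C(10,2)×C(8,2)=1260
  3M,1W: C(10,3)×C(8,1)=960
  4M,0W: C(10,4)×C(8,0)=210
Total = 2990

2990


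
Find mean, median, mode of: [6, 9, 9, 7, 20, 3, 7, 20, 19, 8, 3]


Sorted: [3, 3, 6, 7, 7, 8, 9, 9, 19, 20, 20]
Mean = 111/11
Median = 8
Freq: {6: 1, 9: 2, 7: 2, 20: 2, 3: 2, 19: 1, 8: 1}
Mode: [3, 7, 9, 20]

Mean=111/11, Median=8, Mode=[3, 7, 9, 20]


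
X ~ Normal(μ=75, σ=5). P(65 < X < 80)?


z₁=(65-75)/5=-2.0, z₂=(80-75)/5=1.0
P = Φ(1.0) - Φ(-2.0) = 0.841345 - 0.022750 = 0.818595 ≈ 0.8186

P(65 < X < 80) ≈ 0.8186


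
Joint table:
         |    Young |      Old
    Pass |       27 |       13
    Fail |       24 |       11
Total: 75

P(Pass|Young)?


P(Pass|Young) = 27/(27+24) = 27/51 = 9/17

P = 9/17 ≈ 52.94%


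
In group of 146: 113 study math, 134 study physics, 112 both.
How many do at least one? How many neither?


|A∪B| = 113+134-112 = 135
Neither = 146-135 = 11

At least one: 135; Neither: 11


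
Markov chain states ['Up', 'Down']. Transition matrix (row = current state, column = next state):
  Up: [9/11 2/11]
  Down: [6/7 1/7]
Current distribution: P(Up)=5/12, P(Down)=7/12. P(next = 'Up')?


P(next=Up) = Σᵢ P(now=i)×P(i→Up)
= 5/12×9/11 + 7/12×6/7
= 15/44 + 1/2 = 37/44

P = 37/44 ≈ 0.8409


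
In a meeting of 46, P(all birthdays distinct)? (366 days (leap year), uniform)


P(all different) = Π(366-i)/366 for i=0..45
= (366/366)×(365/366)×...×(321/366)
= 0.052187

P ≈ 0.0522 ≈ 5.22%


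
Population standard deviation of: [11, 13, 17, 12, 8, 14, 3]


Mean = 78/7
  (11-78/7)²=1/49
  (13-78/7)²=169/49
  (17-78/7)²=1681/49
  (12-78/7)²=36/49
  (8-78/7)²=484/49
  (14-78/7)²=400/49
  (3-78/7)²=3249/49
Σ(x-μ)² = 860/7
σ² = (860/7)/7 = 860/49

σ = √(860/49) ≈ 4.1894


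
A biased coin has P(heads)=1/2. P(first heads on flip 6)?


Geometric: P(X=6) = (1-p)^(k-1)×p = (1/2)^5×1/2 = 1/64

P(X=6) = 1/64 ≈ 1.56%


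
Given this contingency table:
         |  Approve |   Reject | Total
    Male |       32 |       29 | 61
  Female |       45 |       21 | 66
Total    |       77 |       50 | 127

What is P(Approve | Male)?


P(Approve | Male) = 32/(32+29) = 32/61

P(Approve|Male) = 32/61 ≈ 52.46%


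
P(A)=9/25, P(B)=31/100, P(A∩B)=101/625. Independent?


P(A)×P(B) = 279/2500
P(A∩B) = 101/625
Not equal → NOT independent

No, not independent


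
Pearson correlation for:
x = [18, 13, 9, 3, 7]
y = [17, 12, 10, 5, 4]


n=5, Σx=50, Σy=48, Σxy=595, Σx²=632, Σy²=574
r = (5×595 - 50×48)/√((5×632 - 50²)(5×574 - 48²))
= 575/√(660×566) = 575/√373560 ≈ 575/611.1955 ≈ 0.9408

r ≈ 0.9408


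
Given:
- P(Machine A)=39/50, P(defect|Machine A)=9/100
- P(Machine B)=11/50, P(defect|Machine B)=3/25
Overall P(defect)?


P(B) = Σ P(B|Aᵢ)×P(Aᵢ)
  9/100×39/50 = 351/5000
  3/25×11/50 = 33/1250
Sum = 483/5000

P(defect) = 483/5000 ≈ 9.66%


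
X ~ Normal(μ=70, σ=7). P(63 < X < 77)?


z₁=(63-70)/7=-1.0, z₂=(77-70)/7=1.0
P = Φ(1.0) - Φ(-1.0) = 0.841345 - 0.158655 = 0.682690 ≈ 0.6827

P(63 < X < 77) ≈ 0.6827


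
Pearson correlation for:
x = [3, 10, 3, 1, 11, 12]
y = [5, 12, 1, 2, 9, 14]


n=6, Σx=40, Σy=43, Σxy=407, Σx²=384, Σy²=451
r = (6×407 - 40×43)/√((6×384 - 40²)(6×451 - 43²))
= 722/√(704×857) = 722/√603328 ≈ 722/776.7419 ≈ 0.9295

r ≈ 0.9295


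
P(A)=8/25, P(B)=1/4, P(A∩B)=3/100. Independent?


P(A)×P(B) = 2/25
P(A∩B) = 3/100
Not equal → NOT independent

No, not independent


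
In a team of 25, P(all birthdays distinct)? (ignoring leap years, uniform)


P(all different) = Π(365-i)/365 for i=0..24
= (365/365)×(364/365)×...×(341/365)
= 0.431300

P ≈ 0.4313 ≈ 43.13%


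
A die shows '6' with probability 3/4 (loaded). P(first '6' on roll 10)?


Geometric: P(X=10) = (1-p)^(k-1)×p = (1/4)^9×3/4 = 3/1048576

P(X=10) = 3/1048576 ≈ 0.00%


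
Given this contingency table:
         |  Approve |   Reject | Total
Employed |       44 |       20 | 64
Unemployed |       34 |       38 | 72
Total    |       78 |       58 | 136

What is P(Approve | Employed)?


P(Approve | Employed) = 44/(44+20) = 44/64 = 11/16

P(Approve|Employed) = 11/16 ≈ 68.75%


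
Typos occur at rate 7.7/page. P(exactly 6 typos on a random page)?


Poisson(λ=7.7): P(X=6) = e^(-λ)×λ^k/k!
= e^(-7.7) × 7.7^6 / 6!
≈ 0.0004528271829 × 208422.380089 / 720 ≈ 0.131082

P(X=6) ≈ 0.131082 ≈ 13.11%


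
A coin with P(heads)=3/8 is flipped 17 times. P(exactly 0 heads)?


Binomial: P(X=0) = C(17,0)×p^0×(1-p)^17
= 1 × 1 × 762939453125/2251799813685248 = 762939453125/2251799813685248

P(X=0) = 762939453125/2251799813685248 ≈ 0.03%


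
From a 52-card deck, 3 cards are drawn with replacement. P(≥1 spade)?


P(not a spade) = 39/52 = 3/4
P(none in 3 draws) = (3/4)^3 = 27/64
P(≥1 spade) = 1 - 27/64 = 37/64

P = 37/64 ≈ 57.81%


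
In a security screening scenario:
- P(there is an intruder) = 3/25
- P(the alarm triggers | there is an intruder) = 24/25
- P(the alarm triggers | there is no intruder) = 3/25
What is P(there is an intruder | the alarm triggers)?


Using Bayes' theorem:
P(A|B) = P(B|A)·P(A) / P(B)

P(the alarm triggers) = 24/25 × 3/25 + 3/25 × 22/25
= 72/625 + 66/625 = 138/625

P(there is an intruder|the alarm triggers) = (72/625) / (138/625) = 12/23

P(there is an intruder|the alarm triggers) = 12/23 ≈ 52.17%


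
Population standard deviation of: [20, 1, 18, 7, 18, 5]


Mean = 69/6 = 23/2
  (20-23/2)²=289/4
  (1-23/2)²=441/4
  (18-23/2)²=169/4
  (7-23/2)²=81/4
  (18-23/2)²=169/4
  (5-23/2)²=169/4
Σ(x-μ)² = 659/2
σ² = (659/2)/6 = 659/12

σ = √(659/12) ≈ 7.4106


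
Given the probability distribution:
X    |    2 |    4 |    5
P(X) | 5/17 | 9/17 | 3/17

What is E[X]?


E[X] = Σ x·P(X=x)
= (2)×(5/17) + (4)×(9/17) + (5)×(3/17)
= 61/17

E[X] = 61/17


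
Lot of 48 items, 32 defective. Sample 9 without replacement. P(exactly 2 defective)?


Hypergeometric: C(32,2)×C(16,7)/C(48,9)
= 496×11440/1677106640 = 6448/1905803

P(X=2) = 6448/1905803 ≈ 0.34%


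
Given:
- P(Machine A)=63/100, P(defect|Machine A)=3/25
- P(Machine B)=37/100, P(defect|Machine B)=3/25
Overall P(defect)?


P(B) = Σ P(B|Aᵢ)×P(Aᵢ)
  3/25×63/100 = 189/2500
  3/25×37/100 = 111/2500
Sum = 3/25

P(defect) = 3/25 ≈ 12.00%


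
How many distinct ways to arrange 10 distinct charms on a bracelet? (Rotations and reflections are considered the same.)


Free circular arrangements: rotations and reflections both identified.
(n-1)!/2 = 9!/2 = 362880/2 = 181440

181440


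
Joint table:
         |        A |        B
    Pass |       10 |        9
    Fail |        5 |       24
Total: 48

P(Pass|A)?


P(Pass|A) = 10/(10+5) = 10/15 = 2/3

P = 2/3 ≈ 66.67%


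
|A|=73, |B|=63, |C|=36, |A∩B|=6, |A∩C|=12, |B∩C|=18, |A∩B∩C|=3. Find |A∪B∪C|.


|A∪B∪C| = 73+63+36-6-12-18+3 = 139

|A∪B∪C| = 139


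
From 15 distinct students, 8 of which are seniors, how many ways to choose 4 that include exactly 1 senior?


Choose 1 of the 8 seniors and 3 of the other 7 students:
C(8,1)×C(7,3) = 8×35 = 280

280


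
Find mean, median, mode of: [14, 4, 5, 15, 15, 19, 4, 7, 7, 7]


Sorted: [4, 4, 5, 7, 7, 7, 14, 15, 15, 19]
Mean = 97/10
Median = 7
Freq: {14: 1, 4: 2, 5: 1, 15: 2, 19: 1, 7: 3}
Mode: [7]

Mean=97/10, Median=7, Mode=7


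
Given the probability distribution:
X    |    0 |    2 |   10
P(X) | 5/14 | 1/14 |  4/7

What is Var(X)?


E[X] = 41/7
E[X²] = 402/7
Var(X) = E[X²] - (E[X])² = 402/7 - 1681/49 = 1133/49

Var(X) = 1133/49 ≈ 23.1224


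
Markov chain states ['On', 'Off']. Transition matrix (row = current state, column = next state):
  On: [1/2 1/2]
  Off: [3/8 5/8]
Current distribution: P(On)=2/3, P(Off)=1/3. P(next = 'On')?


P(next=On) = Σᵢ P(now=i)×P(i→On)
= 2/3×1/2 + 1/3×3/8
= 1/3 + 1/8 = 11/24

P = 11/24 ≈ 0.4583


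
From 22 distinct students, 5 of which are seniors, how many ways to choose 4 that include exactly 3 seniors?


Choose 3 of the 5 seniors and 1 of the other 17 students:
C(5,3)×C(17,1) = 10×17 = 170

170


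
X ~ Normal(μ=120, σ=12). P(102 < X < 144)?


z₁=(102-120)/12=-1.5, z₂=(144-120)/12=2.0
P = Φ(2.0) - Φ(-1.5) = 0.977250 - 0.066807 = 0.910443 ≈ 0.9104

P(102 < X < 144) ≈ 0.9104


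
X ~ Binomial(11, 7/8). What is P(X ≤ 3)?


P(X ≤ 3) = Σ P(X=i) for i=0..3
P(X=0) = 1/8589934592
P(X=1) = 77/8589934592
P(X=2) = 2695/8589934592
P(X=3) = 56595/8589934592
Sum = 7421/1073741824

P(X ≤ 3) = 7421/1073741824 ≈ 0.00%


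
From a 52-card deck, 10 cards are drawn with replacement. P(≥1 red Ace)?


P(not a red Ace) = 50/52 = 25/26
P(none in 10 draws) = (25/26)^10 = 95367431640625/141167095653376
P(≥1 red Ace) = 1 - 95367431640625/141167095653376 = 45799664012751/141167095653376

P = 45799664012751/141167095653376 ≈ 32.44%


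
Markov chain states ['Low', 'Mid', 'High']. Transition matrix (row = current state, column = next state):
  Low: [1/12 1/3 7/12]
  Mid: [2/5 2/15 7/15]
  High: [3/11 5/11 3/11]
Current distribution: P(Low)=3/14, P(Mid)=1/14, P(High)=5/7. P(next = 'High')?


P(next=High) = Σᵢ P(now=i)×P(i→High)
= 3/14×7/12 + 1/14×7/15 + 5/7×3/11
= 1/8 + 1/30 + 15/77 = 3263/9240

P = 3263/9240 ≈ 0.3531


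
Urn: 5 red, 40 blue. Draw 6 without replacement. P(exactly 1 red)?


Hypergeometric: C(5,1)×C(40,5)/C(45,6)
= 5×658008/8145060 = 54834/135751

P(X=1) = 54834/135751 ≈ 40.39%


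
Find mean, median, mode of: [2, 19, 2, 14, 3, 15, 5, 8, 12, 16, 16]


Sorted: [2, 2, 3, 5, 8, 12, 14, 15, 16, 16, 19]
Mean = 112/11
Median = 12
Freq: {2: 2, 19: 1, 14: 1, 3: 1, 15: 1, 5: 1, 8: 1, 12: 1, 16: 2}
Mode: [2, 16]

Mean=112/11, Median=12, Mode=[2, 16]


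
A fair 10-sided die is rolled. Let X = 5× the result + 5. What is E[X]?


E[die] = (1+10)/2 = 11/2
E[X] = 5×11/2 + 5 = 65/2

E[X] = 65/2


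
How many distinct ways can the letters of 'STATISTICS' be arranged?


Letters: 10, freq: {'S': 3, 'T': 3, 'A': 1, 'I': 2, 'C': 1}
10!/(3!×3!×1!×2!×1!) = 3628800/72 = 50400

50400


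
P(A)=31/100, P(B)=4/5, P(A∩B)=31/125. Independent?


P(A)×P(B) = 31/125
P(A∩B) = 31/125
Equal ✓ → Independent

Yes, independent


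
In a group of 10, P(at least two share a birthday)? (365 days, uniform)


P(all different) = Π(365-i)/365 for i=0..9
= 0.883052
P(match) = 1 - 0.883052 = 0.116948

P ≈ 0.1169 ≈ 11.69%


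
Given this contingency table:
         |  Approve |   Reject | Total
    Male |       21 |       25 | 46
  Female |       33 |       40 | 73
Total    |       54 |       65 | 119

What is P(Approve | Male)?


P(Approve | Male) = 21/(21+25) = 21/46

P(Approve|Male) = 21/46 ≈ 45.65%


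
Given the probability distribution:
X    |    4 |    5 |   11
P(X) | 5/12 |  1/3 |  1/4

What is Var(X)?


E[X] = 73/12
E[X²] = 181/4
Var(X) = E[X²] - (E[X])² = 181/4 - 5329/144 = 1187/144

Var(X) = 1187/144 ≈ 8.2431


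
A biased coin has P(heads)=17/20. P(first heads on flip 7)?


Geometric: P(X=7) = (1-p)^(k-1)×p = (3/20)^6×17/20 = 12393/1280000000

P(X=7) = 12393/1280000000 ≈ 0.00%


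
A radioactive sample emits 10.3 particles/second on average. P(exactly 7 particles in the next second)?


Poisson(λ=10.3): P(X=7) = e^(-λ)×λ^k/k!
= e^(-10.3) × 10.3^7 / 7!
≈ 3.363309519e-05 × 12298738.6542 / 5040 ≈ 0.082072

P(X=7) ≈ 0.082072 ≈ 8.21%


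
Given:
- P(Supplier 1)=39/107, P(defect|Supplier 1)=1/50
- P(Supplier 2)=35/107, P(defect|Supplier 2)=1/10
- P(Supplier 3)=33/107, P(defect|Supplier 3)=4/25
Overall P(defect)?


P(B) = Σ P(B|Aᵢ)×P(Aᵢ)
  1/50×39/107 = 39/5350
  1/10×35/107 = 7/214
  4/25×33/107 = 132/2675
Sum = 239/2675

P(defect) = 239/2675 ≈ 8.93%


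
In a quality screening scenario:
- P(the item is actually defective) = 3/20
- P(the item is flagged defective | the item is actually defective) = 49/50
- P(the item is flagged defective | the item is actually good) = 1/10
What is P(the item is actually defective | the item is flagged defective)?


Using Bayes' theorem:
P(A|B) = P(B|A)·P(A) / P(B)

P(the item is flagged defective) = 49/50 × 3/20 + 1/10 × 17/20
= 147/1000 + 17/200 = 29/125

P(the item is actually defective|the item is flagged defective) = (147/1000) / (29/125) = 147/232

P(the item is actually defective|the item is flagged defective) = 147/232 ≈ 63.36%


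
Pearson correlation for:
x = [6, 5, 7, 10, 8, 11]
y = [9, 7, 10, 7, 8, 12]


n=6, Σx=47, Σy=53, Σxy=425, Σx²=395, Σy²=487
r = (6×425 - 47×53)/√((6×395 - 47²)(6×487 - 53²))
= 59/√(161×113) = 59/√18193 ≈ 59/134.8814 ≈ 0.4374

r ≈ 0.4374


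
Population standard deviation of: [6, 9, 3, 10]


Mean = 28/4 = 7
  (6-7)²=1
  (9-7)²=4
  (3-7)²=16
  (10-7)²=9
Σ(x-μ)² = 30
σ² = 30/4 = 15/2

σ = √(15/2) ≈ 2.7386


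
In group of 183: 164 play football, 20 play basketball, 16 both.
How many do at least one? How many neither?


|A∪B| = 164+20-16 = 168
Neither = 183-168 = 15

At least one: 168; Neither: 15


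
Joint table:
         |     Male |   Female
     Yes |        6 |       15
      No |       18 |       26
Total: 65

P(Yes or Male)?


P(Yes∨Male) = P(Yes) + P(Male) - P(Yes∧Male)
= (21 + 24 - 6)/65 = 39/65 = 3/5

P = 3/5 ≈ 60.00%


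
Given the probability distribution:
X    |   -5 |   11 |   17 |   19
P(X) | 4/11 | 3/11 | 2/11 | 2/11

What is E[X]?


E[X] = Σ x·P(X=x)
= (-5)×(4/11) + (11)×(3/11) + (17)×(2/11) + (19)×(2/11)
= 85/11

E[X] = 85/11


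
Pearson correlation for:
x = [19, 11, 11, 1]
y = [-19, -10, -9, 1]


n=4, Σx=42, Σy=-37, Σxy=-569, Σx²=604, Σy²=543
r = (4×(-569) - 42×(-37))/√((4×604 - 42²)(4×543 - (-37)²))
= -722/√(652×803) = -722/√523556 ≈ -722/723.5717 ≈ -0.9978

r ≈ -0.9978


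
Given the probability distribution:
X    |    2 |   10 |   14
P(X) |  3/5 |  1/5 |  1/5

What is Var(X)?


E[X] = 6
E[X²] = 308/5
Var(X) = E[X²] - (E[X])² = 308/5 - 36 = 128/5

Var(X) = 128/5 ≈ 25.6000


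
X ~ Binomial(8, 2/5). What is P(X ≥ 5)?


P(X ≥ 5) = Σ P(X=i) for i=5..8
P(X=5) = 48384/390625
P(X=6) = 16128/390625
P(X=7) = 3072/390625
P(X=8) = 256/390625
Sum = 13568/78125

P(X ≥ 5) = 13568/78125 ≈ 17.37%


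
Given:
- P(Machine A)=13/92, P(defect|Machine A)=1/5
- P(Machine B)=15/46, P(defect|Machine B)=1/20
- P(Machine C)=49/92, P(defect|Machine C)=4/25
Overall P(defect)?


P(B) = Σ P(B|Aᵢ)×P(Aᵢ)
  1/5×13/92 = 13/460
  1/20×15/46 = 3/184
  4/25×49/92 = 49/575
Sum = 597/4600

P(defect) = 597/4600 ≈ 12.98%


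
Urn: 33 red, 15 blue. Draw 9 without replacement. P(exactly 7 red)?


Hypergeometric: C(33,7)×C(15,2)/C(48,9)
= 4272048×105/1677106640 = 509733/1905803

P(X=7) = 509733/1905803 ≈ 26.75%


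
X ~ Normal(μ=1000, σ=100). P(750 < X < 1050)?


z₁=(750-1000)/100=-2.5, z₂=(1050-1000)/100=0.5
P = Φ(0.5) - Φ(-2.5) = 0.691462 - 0.006210 = 0.685252 ≈ 0.6853

P(750 < X < 1050) ≈ 0.6853


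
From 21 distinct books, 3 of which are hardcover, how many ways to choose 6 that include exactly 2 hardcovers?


Choose 2 of the 3 hardcovers and 4 of the other 18 books:
C(3,2)×C(18,4) = 3×3060 = 9180

9180


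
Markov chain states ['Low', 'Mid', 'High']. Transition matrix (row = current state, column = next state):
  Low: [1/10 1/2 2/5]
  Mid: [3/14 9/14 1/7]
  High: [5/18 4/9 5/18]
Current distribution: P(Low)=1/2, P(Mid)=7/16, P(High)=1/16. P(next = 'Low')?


P(next=Low) = Σᵢ P(now=i)×P(i→Low)
= 1/2×1/10 + 7/16×3/14 + 1/16×5/18
= 1/20 + 3/32 + 5/288 = 29/180

P = 29/180 ≈ 0.1611


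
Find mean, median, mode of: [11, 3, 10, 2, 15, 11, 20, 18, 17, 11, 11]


Sorted: [2, 3, 10, 11, 11, 11, 11, 15, 17, 18, 20]
Mean = 129/11
Median = 11
Freq: {11: 4, 3: 1, 10: 1, 2: 1, 15: 1, 20: 1, 18: 1, 17: 1}
Mode: [11]

Mean=129/11, Median=11, Mode=11


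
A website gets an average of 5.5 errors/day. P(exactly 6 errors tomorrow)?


Poisson(λ=5.5): P(X=6) = e^(-λ)×λ^k/k!
= e^(-5.5) × 5.5^6 / 6!
≈ 0.004086771438 × 27680.640625 / 720 ≈ 0.157117

P(X=6) ≈ 0.157117 ≈ 15.71%


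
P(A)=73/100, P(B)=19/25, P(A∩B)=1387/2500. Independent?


P(A)×P(B) = 1387/2500
P(A∩B) = 1387/2500
Equal ✓ → Independent

Yes, independent


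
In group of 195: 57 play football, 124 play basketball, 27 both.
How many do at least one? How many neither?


|A∪B| = 57+124-27 = 154
Neither = 195-154 = 41

At least one: 154; Neither: 41


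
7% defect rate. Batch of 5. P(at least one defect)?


P(all good) = (93/100)^5 = 6956883693/10000000000
P(≥1 defect) = 3043116307/10000000000

P = 3043116307/10000000000 ≈ 30.43%


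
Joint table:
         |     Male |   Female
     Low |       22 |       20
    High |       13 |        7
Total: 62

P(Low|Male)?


P(Low|Male) = 22/(22+13) = 22/35

P = 22/35 ≈ 62.86%


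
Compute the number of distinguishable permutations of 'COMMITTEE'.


Letters: 9, freq: {'C': 1, 'O': 1, 'M': 2, 'I': 1, 'T': 2, 'E': 2}
9!/(1!×1!×2!×1!×2!×2!) = 362880/8 = 45360

45360


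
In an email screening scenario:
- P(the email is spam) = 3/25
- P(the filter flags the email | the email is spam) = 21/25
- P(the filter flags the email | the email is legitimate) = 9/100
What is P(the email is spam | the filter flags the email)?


Using Bayes' theorem:
P(A|B) = P(B|A)·P(A) / P(B)

P(the filter flags the email) = 21/25 × 3/25 + 9/100 × 22/25
= 63/625 + 99/1250 = 9/50

P(the email is spam|the filter flags the email) = (63/625) / (9/50) = 14/25

P(the email is spam|the filter flags the email) = 14/25 ≈ 56.00%


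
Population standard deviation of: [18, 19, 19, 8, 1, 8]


Mean = 73/6
  (18-73/6)²=1225/36
  (19-73/6)²=1681/36
  (19-73/6)²=1681/36
  (8-73/6)²=625/36
  (1-73/6)²=4489/36
  (8-73/6)²=625/36
Σ(x-μ)² = 1721/6
σ² = (1721/6)/6 = 1721/36

σ = √(1721/36) ≈ 6.9142


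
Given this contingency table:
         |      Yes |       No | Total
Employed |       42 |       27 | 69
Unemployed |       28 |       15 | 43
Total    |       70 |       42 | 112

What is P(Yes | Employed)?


P(Yes | Employed) = 42/(42+27) = 42/69 = 14/23

P(Yes|Employed) = 14/23 ≈ 60.87%


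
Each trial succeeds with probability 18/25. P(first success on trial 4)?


Geometric: P(X=4) = (1-p)^(k-1)×p = (7/25)^3×18/25 = 6174/390625

P(X=4) = 6174/390625 ≈ 1.58%


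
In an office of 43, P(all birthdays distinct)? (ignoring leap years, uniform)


P(all different) = Π(365-i)/365 for i=0..42
= (365/365)×(364/365)×...×(323/365)
= 0.076077

P ≈ 0.0761 ≈ 7.61%


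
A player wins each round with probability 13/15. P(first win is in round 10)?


Geometric: P(X=10) = (1-p)^(k-1)×p = (2/15)^9×13/15 = 6656/576650390625

P(X=10) = 6656/576650390625 ≈ 0.00%


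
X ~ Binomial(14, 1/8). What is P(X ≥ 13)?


P(X ≥ 13) = Σ P(X=i) for i=13..14
P(X=13) = 49/2199023255552
P(X=14) = 1/4398046511104
Sum = 99/4398046511104

P(X ≥ 13) = 99/4398046511104 ≈ 0.00%


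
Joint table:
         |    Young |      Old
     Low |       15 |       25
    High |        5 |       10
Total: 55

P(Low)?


P(Low) = (15+25)/55 = 40/55 = 8/11

P(Low) = 8/11 ≈ 72.73%


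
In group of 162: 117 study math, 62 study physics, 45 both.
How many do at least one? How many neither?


|A∪B| = 117+62-45 = 134
Neither = 162-134 = 28

At least one: 134; Neither: 28


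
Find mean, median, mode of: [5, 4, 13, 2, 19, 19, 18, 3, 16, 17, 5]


Sorted: [2, 3, 4, 5, 5, 13, 16, 17, 18, 19, 19]
Mean = 121/11 = 11
Median = 13
Freq: {5: 2, 4: 1, 13: 1, 2: 1, 19: 2, 18: 1, 3: 1, 16: 1, 17: 1}
Mode: [5, 19]

Mean=11, Median=13, Mode=[5, 19]


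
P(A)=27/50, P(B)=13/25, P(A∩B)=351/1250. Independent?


P(A)×P(B) = 351/1250
P(A∩B) = 351/1250
Equal ✓ → Independent

Yes, independent


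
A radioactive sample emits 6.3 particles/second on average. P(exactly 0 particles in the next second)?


Poisson(λ=6.3): P(X=0) = e^(-λ)×λ^k/k!
= e^(-6.3) × 6.3^0 / 0!
≈ 0.001836304777 × 1 / 1 ≈ 0.001836

P(X=0) ≈ 0.001836 ≈ 0.18%


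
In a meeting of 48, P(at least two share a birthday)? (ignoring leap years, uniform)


P(all different) = Π(365-i)/365 for i=0..47
= 0.039402
P(match) = 1 - 0.039402 = 0.960598

P ≈ 0.9606 ≈ 96.06%


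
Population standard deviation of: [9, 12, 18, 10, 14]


Mean = 63/5
  (9-63/5)²=324/25
  (12-63/5)²=9/25
  (18-63/5)²=729/25
  (10-63/5)²=169/25
  (14-63/5)²=49/25
Σ(x-μ)² = 256/5
σ² = (256/5)/5 = 256/25

σ = √(256/25) ≈ 3.2000


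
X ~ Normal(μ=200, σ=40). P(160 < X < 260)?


z₁=(160-200)/40=-1.0, z₂=(260-200)/40=1.5
P = Φ(1.5) - Φ(-1.0) = 0.933193 - 0.158655 = 0.774538 ≈ 0.7745

P(160 < X < 260) ≈ 0.7745


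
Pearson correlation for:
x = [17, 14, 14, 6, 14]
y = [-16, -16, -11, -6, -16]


n=5, Σx=65, Σy=-65, Σxy=-910, Σx²=913, Σy²=925
r = (5×(-910) - 65×(-65))/√((5×913 - 65²)(5×925 - (-65)²))
= -325/√(340×400) = -325/√136000 ≈ -325/368.7818 ≈ -0.8813

r ≈ -0.8813


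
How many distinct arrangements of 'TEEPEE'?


Letters: 6, freq: {'T': 1, 'E': 4, 'P': 1}
6!/(1!×4!×1!) = 720/24 = 30

30


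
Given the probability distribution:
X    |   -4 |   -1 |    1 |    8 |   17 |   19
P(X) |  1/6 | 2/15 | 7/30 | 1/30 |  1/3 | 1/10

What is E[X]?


E[X] = Σ x·P(X=x)
= (-4)×(1/6) + (-1)×(2/15) + (1)×(7/30) + (8)×(1/30) + (17)×(1/3) + (19)×(1/10)
= 109/15

E[X] = 109/15


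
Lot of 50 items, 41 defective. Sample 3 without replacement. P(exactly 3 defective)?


Hypergeometric: C(41,3)×C(9,0)/C(50,3)
= 10660×1/19600 = 533/980

P(X=3) = 533/980 ≈ 54.39%


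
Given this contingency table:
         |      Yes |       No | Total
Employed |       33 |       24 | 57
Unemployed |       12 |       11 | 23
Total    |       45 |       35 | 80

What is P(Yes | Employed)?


P(Yes | Employed) = 33/(33+24) = 33/57 = 11/19

P(Yes|Employed) = 11/19 ≈ 57.89%


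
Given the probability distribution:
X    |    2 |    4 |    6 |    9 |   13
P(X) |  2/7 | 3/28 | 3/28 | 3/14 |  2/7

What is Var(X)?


E[X] = 51/7
E[X²] = 1013/14
Var(X) = E[X²] - (E[X])² = 1013/14 - 2601/49 = 1889/98

Var(X) = 1889/98 ≈ 19.2755


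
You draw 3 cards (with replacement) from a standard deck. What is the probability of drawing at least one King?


P(not a King) = 48/52 = 12/13
P(none in 3 draws) = (12/13)^3 = 1728/2197
P(≥1 King) = 1 - 1728/2197 = 469/2197

P = 469/2197 ≈ 21.35%


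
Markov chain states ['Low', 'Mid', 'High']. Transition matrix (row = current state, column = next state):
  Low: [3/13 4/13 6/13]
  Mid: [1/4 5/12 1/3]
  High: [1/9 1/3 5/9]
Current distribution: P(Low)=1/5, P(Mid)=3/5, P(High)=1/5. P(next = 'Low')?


P(next=Low) = Σᵢ P(now=i)×P(i→Low)
= 1/5×3/13 + 3/5×1/4 + 1/5×1/9
= 3/65 + 3/20 + 1/45 = 511/2340

P = 511/2340 ≈ 0.2184


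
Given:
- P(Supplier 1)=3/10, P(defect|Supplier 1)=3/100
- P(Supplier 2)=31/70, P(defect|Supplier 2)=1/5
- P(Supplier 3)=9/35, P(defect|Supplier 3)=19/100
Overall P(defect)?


P(B) = Σ P(B|Aᵢ)×P(Aᵢ)
  3/100×3/10 = 9/1000
  1/5×31/70 = 31/350
  19/100×9/35 = 171/3500
Sum = 41/280

P(defect) = 41/280 ≈ 14.64%


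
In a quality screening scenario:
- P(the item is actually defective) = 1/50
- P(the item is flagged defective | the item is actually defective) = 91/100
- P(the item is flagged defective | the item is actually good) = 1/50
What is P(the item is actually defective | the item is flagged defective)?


Using Bayes' theorem:
P(A|B) = P(B|A)·P(A) / P(B)

P(the item is flagged defective) = 91/100 × 1/50 + 1/50 × 49/50
= 91/5000 + 49/2500 = 189/5000

P(the item is actually defective|the item is flagged defective) = (91/5000) / (189/5000) = 13/27

P(the item is actually defective|the item is flagged defective) = 13/27 ≈ 48.15%


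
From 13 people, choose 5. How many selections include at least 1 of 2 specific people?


Complement: C(13,5) - C(11,5) = 1287 - 462 = 825

825


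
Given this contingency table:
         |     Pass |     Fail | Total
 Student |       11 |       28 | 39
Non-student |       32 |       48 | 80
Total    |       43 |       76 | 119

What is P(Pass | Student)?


P(Pass | Student) = 11/(11+28) = 11/39

P(Pass|Student) = 11/39 ≈ 28.21%


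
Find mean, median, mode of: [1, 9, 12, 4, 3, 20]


Sorted: [1, 3, 4, 9, 12, 20]
Mean = 49/6
Median = 13/2
Freq: {1: 1, 9: 1, 12: 1, 4: 1, 3: 1, 20: 1}
Mode: No mode

Mean=49/6, Median=13/2, Mode=No mode


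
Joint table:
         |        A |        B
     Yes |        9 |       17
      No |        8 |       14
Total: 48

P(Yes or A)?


P(Yes∨A) = P(Yes) + P(A) - P(Yes∧A)
= (26 + 17 - 9)/48 = 34/48 = 17/24

P = 17/24 ≈ 70.83%
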